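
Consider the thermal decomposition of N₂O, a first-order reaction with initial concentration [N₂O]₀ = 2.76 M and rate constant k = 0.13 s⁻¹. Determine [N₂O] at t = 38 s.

0.01975 M

Step 1: For a first-order reaction: [N₂O] = [N₂O]₀ × e^(-kt)
Step 2: [N₂O] = 2.76 × e^(-0.13 × 38)
Step 3: [N₂O] = 2.76 × e^(-4.94)
Step 4: [N₂O] = 2.76 × 0.0071546 = 0.01975 M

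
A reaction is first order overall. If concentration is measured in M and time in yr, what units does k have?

yr⁻¹

Step 1: For overall order n, rate = k × (concentration)^n.
Step 2: Rate has units M·yr⁻¹; concentration term has units M^1.
Step 3: k = rate / (concentration)^n, so units of k = M^(1-1)·yr⁻¹ = yr⁻¹.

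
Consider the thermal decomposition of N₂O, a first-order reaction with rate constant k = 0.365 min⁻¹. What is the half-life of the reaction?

1.899 min

Step 1: For a first-order reaction, t₁/₂ = ln(2)/k
Step 2: t₁/₂ = ln(2)/0.365
Step 3: t₁/₂ = 0.6931/0.365 = 1.899 min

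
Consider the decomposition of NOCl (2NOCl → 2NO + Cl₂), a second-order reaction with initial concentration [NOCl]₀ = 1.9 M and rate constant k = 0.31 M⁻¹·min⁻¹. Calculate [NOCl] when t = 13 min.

0.2195 M

Step 1: For a second-order reaction: 1/[NOCl] = 1/[NOCl]₀ + kt
Step 2: 1/[NOCl] = 1/1.9 + 0.31 × 13
Step 3: 1/[NOCl] = 0.5263 + 4.03 = 4.556
Step 4: [NOCl] = 1/4.556 = 0.2195 M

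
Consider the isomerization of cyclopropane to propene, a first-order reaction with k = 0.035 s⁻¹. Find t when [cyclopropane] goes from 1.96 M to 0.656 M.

31.27 s

Step 1: For first-order: t = ln([cyclopropane]₀/[cyclopropane])/k
Step 2: t = ln(1.96/0.656)/0.035
Step 3: t = ln(2.988)/0.035
Step 4: t = 1.095/0.035 = 31.27 s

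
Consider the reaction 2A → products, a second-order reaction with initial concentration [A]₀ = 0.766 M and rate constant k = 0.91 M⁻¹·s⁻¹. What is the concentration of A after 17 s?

0.05961 M

Step 1: For a second-order reaction: 1/[A] = 1/[A]₀ + kt
Step 2: 1/[A] = 1/0.766 + 0.91 × 17
Step 3: 1/[A] = 1.305 + 15.47 = 16.78
Step 4: [A] = 1/16.78 = 0.05961 M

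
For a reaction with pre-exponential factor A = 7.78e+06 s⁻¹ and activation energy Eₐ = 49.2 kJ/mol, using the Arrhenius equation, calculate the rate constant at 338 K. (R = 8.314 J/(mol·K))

1.94e-01 s⁻¹

Step 1: Use the Arrhenius equation: k = A × exp(-Eₐ/RT)
Step 2: Convert Eₐ to J/mol: 49.2 kJ/mol = 49200 J/mol
Step 3: Calculate the exponent: -Eₐ/(RT) = -49200/(8.314 × 338) = -17.50807
Step 4: k = 7.78e+06 × exp(-17.50807)
Step 5: k = 7.78e+06 × 2.49082e-08 = 1.9379e-01 s⁻¹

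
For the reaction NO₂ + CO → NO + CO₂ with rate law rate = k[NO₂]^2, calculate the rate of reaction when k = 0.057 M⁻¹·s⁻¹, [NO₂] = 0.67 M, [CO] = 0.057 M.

0.02559 M/s

Step 1: The rate law is rate = k[NO₂]^2
Step 2: Note that the rate does not depend on [CO] (zero order in CO).
Step 3: rate = 0.057 × (0.67)^2 = 0.0255873 M/s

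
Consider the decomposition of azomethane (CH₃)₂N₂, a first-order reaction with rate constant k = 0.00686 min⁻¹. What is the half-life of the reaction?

101 min

Step 1: For a first-order reaction, t₁/₂ = ln(2)/k
Step 2: t₁/₂ = ln(2)/0.00686
Step 3: t₁/₂ = 0.6931/0.00686 = 101 min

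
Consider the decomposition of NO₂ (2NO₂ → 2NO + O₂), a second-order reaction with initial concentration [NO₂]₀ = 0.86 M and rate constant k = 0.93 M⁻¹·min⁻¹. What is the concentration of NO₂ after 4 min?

0.2048 M

Step 1: For a second-order reaction: 1/[NO₂] = 1/[NO₂]₀ + kt
Step 2: 1/[NO₂] = 1/0.86 + 0.93 × 4
Step 3: 1/[NO₂] = 1.163 + 3.72 = 4.883
Step 4: [NO₂] = 1/4.883 = 0.2048 M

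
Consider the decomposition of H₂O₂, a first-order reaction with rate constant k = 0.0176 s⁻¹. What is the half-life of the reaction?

39.38 s

Step 1: For a first-order reaction, t₁/₂ = ln(2)/k
Step 2: t₁/₂ = ln(2)/0.0176
Step 3: t₁/₂ = 0.6931/0.0176 = 39.38 s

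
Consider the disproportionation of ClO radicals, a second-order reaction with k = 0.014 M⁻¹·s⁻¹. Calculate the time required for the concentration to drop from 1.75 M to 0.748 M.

54.68 s

Step 1: For second-order: t = (1/[ClO] - 1/[ClO]₀)/k
Step 2: t = (1/0.748 - 1/1.75)/0.014
Step 3: t = (1.337 - 0.5714)/0.014
Step 4: t = 0.7655/0.014 = 54.68 s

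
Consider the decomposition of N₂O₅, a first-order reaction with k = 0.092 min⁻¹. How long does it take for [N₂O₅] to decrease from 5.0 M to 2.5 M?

7.534 min

Step 1: For first-order: t = ln([N₂O₅]₀/[N₂O₅])/k
Step 2: t = ln(5.0/2.5)/0.092
Step 3: t = ln(2)/0.092
Step 4: t = 0.6931/0.092 = 7.534 min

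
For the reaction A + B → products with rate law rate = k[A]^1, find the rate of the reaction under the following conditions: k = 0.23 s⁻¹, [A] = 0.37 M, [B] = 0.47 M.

0.0851 M/s

Step 1: The rate law is rate = k[A]^1
Step 2: Note that the rate does not depend on [B] (zero order in B).
Step 3: rate = 0.23 × (0.37)^1 = 0.0851 M/s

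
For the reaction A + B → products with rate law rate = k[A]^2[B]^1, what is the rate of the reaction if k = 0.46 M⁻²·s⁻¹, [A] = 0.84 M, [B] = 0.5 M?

0.1623 M/s

Step 1: The rate law is rate = k[A]^2[B]^1
Step 2: Substitute: rate = 0.46 × (0.84)^2 × (0.5)^1
Step 3: rate = 0.46 × 0.7056 × 0.5 = 0.162288 M/s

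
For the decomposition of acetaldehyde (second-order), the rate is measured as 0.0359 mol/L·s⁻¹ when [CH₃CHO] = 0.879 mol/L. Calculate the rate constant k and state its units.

0.04646 (mol/L)⁻¹·s⁻¹

Step 1: rate = k[CH₃CHO]^2, so k = rate / [CH₃CHO]^2.
Step 2: k = 0.0359 / (0.879)^2 = 0.0359 / 0.7726.
Step 3: k = 0.04646 (mol/L)⁻¹·s⁻¹.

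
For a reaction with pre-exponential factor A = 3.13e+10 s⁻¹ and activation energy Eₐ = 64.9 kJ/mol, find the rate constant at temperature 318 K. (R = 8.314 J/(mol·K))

6.83e-01 s⁻¹

Step 1: Use the Arrhenius equation: k = A × exp(-Eₐ/RT)
Step 2: Convert Eₐ to J/mol: 64.9 kJ/mol = 64900 J/mol
Step 3: Calculate the exponent: -Eₐ/(RT) = -64900/(8.314 × 318) = -24.54752
Step 4: k = 3.13e+10 × exp(-24.54752)
Step 5: k = 3.13e+10 × 2.18347e-11 = 6.8343e-01 s⁻¹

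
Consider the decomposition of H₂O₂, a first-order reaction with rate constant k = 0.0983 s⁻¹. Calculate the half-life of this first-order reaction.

7.051 s

Step 1: For a first-order reaction, t₁/₂ = ln(2)/k
Step 2: t₁/₂ = ln(2)/0.0983
Step 3: t₁/₂ = 0.6931/0.0983 = 7.051 s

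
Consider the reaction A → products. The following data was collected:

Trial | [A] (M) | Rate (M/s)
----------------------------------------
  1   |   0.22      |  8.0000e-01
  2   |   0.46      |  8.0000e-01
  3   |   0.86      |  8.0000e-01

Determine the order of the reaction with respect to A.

zeroth order (0)

Step 1: Compare trials - when concentration changes, rate stays constant.
Step 2: rate₂/rate₁ = 8.0000e-01/8.0000e-01 = 1
Step 3: [A]₂/[A]₁ = 0.46/0.22 = 2.091
Step 4: Since rate ratio ≈ (conc ratio)^0, the reaction is zeroth order.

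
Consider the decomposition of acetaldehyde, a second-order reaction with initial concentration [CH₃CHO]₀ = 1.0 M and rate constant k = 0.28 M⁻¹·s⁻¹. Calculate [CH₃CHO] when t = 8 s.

0.3086 M

Step 1: For a second-order reaction: 1/[CH₃CHO] = 1/[CH₃CHO]₀ + kt
Step 2: 1/[CH₃CHO] = 1/1.0 + 0.28 × 8
Step 3: 1/[CH₃CHO] = 1 + 2.24 = 3.24
Step 4: [CH₃CHO] = 1/3.24 = 0.3086 M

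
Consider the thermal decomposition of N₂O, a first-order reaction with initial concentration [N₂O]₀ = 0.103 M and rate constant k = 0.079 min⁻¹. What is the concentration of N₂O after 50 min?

0.001983 M

Step 1: For a first-order reaction: [N₂O] = [N₂O]₀ × e^(-kt)
Step 2: [N₂O] = 0.103 × e^(-0.079 × 50)
Step 3: [N₂O] = 0.103 × e^(-3.95)
Step 4: [N₂O] = 0.103 × 0.0192547 = 0.001983 M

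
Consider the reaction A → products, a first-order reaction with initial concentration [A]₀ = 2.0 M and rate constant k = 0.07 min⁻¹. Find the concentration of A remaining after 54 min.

0.04565 M

Step 1: For a first-order reaction: [A] = [A]₀ × e^(-kt)
Step 2: [A] = 2.0 × e^(-0.07 × 54)
Step 3: [A] = 2.0 × e^(-3.78)
Step 4: [A] = 2.0 × 0.0228227 = 0.04565 M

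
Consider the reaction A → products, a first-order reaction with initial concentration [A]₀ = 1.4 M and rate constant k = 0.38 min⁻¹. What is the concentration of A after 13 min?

0.01002 M

Step 1: For a first-order reaction: [A] = [A]₀ × e^(-kt)
Step 2: [A] = 1.4 × e^(-0.38 × 13)
Step 3: [A] = 1.4 × e^(-4.94)
Step 4: [A] = 1.4 × 0.0071546 = 0.01002 M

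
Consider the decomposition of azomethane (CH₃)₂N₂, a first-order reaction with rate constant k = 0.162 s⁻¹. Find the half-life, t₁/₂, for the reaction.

4.279 s

Step 1: For a first-order reaction, t₁/₂ = ln(2)/k
Step 2: t₁/₂ = ln(2)/0.162
Step 3: t₁/₂ = 0.6931/0.162 = 4.279 s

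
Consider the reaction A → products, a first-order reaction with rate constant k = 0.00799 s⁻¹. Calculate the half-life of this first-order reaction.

86.75 s

Step 1: For a first-order reaction, t₁/₂ = ln(2)/k
Step 2: t₁/₂ = ln(2)/0.00799
Step 3: t₁/₂ = 0.6931/0.00799 = 86.75 s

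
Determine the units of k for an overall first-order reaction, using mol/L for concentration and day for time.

day⁻¹

Step 1: For overall order n, rate = k × (concentration)^n.
Step 2: Rate has units mol/L·day⁻¹; concentration term has units (mol/L)^1.
Step 3: k = rate / (concentration)^n, so units of k = (mol/L)^(1-1)·day⁻¹ = day⁻¹.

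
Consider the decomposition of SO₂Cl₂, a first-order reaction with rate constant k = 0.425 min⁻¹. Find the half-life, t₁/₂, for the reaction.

1.631 min

Step 1: For a first-order reaction, t₁/₂ = ln(2)/k
Step 2: t₁/₂ = ln(2)/0.425
Step 3: t₁/₂ = 0.6931/0.425 = 1.631 min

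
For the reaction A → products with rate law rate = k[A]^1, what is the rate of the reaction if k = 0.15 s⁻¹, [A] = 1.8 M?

0.27 M/s

Step 1: Identify the rate law: rate = k[A]^1
Step 2: Substitute values: rate = 0.15 × (1.8)^1
Step 3: Calculate: rate = 0.15 × 1.8 = 0.27 M/s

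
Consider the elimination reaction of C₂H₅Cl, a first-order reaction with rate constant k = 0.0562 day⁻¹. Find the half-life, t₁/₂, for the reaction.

12.33 day

Step 1: For a first-order reaction, t₁/₂ = ln(2)/k
Step 2: t₁/₂ = ln(2)/0.0562
Step 3: t₁/₂ = 0.6931/0.0562 = 12.33 day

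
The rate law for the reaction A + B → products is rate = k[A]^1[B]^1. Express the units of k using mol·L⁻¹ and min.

(mol·L⁻¹)⁻¹·min⁻¹

Step 1: Overall order = 1 + 1 = 2.
Step 2: rate has units mol·L⁻¹·min⁻¹; [A]^1[B]^1 has units (mol·L⁻¹)^2.
Step 3: k = rate/([A]^1[B]^1), so units of k = (mol·L⁻¹)^(1-2)·min⁻¹ = (mol·L⁻¹)⁻¹·min⁻¹.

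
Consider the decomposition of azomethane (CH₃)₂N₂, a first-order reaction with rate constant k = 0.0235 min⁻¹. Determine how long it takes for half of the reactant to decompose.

29.5 min

Step 1: For a first-order reaction, t₁/₂ = ln(2)/k
Step 2: t₁/₂ = ln(2)/0.0235
Step 3: t₁/₂ = 0.6931/0.0235 = 29.5 min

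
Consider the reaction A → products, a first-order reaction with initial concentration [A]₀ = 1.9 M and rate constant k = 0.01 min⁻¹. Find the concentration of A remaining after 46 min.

1.199 M

Step 1: For a first-order reaction: [A] = [A]₀ × e^(-kt)
Step 2: [A] = 1.9 × e^(-0.01 × 46)
Step 3: [A] = 1.9 × e^(-0.46)
Step 4: [A] = 1.9 × 0.631284 = 1.199 M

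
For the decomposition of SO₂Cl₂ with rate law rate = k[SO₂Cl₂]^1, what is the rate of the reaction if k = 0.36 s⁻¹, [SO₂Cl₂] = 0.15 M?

0.054 M/s

Step 1: Identify the rate law: rate = k[SO₂Cl₂]^1
Step 2: Substitute values: rate = 0.36 × (0.15)^1
Step 3: Calculate: rate = 0.36 × 0.15 = 0.054 M/s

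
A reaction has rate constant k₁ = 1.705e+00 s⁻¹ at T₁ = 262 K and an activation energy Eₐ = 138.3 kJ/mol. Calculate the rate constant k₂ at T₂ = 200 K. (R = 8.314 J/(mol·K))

4.829e-09 s⁻¹

Step 1: Use the two-temperature Arrhenius form: ln(k₂/k₁) = -Eₐ/R × (1/T₂ - 1/T₁)
Step 2: Convert Eₐ to J/mol: 138.3 kJ/mol = 138300 J/mol
Step 3: 1/T₂ - 1/T₁ = 1/200 - 1/262 = 1.183206e-03 K⁻¹
Step 4: ln(k₂/k₁) = -138300/8.314 × 1.183206e-03 = -19.68215
Step 5: k₂ = k₁ × exp(-19.68215) = 1.705e+00 × 2.83238e-09 = 4.829e-09 s⁻¹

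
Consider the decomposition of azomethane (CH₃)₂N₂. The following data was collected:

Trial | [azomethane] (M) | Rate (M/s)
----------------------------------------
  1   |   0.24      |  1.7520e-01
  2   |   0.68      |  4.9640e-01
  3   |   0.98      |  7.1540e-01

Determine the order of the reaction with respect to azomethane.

first order (1)

Step 1: Compare trials to find order n where rate₂/rate₁ = ([azomethane]₂/[azomethane]₁)^n
Step 2: rate₂/rate₁ = 4.9640e-01/1.7520e-01 = 2.833
Step 3: [azomethane]₂/[azomethane]₁ = 0.68/0.24 = 2.833
Step 4: n = ln(2.833)/ln(2.833) = 1.00 ≈ 1
Step 5: The reaction is first order in azomethane.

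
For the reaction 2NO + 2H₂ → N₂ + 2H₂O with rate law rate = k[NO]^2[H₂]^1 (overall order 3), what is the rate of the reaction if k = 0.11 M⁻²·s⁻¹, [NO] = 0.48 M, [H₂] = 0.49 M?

0.01242 M/s

Step 1: The rate law is rate = k[NO]^2[H₂]^1, overall order = 2+1 = 3
Step 2: Substitute values: rate = 0.11 × (0.48)^2 × (0.49)^1
Step 3: rate = 0.11 × 0.2304 × 0.49 = 0.0124186 M/s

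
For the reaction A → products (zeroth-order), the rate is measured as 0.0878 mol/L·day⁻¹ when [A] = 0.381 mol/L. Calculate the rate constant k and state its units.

0.0878 mol/L·day⁻¹

Step 1: For a zeroth-order reaction, rate = k (independent of concentration).
Step 2: k = rate = 0.0878 mol/L·day⁻¹.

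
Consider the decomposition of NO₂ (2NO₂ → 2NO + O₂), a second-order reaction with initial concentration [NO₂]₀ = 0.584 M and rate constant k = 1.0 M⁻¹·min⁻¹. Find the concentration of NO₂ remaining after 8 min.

0.103 M

Step 1: For a second-order reaction: 1/[NO₂] = 1/[NO₂]₀ + kt
Step 2: 1/[NO₂] = 1/0.584 + 1.0 × 8
Step 3: 1/[NO₂] = 1.712 + 8 = 9.712
Step 4: [NO₂] = 1/9.712 = 0.103 M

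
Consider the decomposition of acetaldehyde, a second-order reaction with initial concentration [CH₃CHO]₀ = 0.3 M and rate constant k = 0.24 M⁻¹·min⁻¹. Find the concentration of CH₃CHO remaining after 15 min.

0.1442 M

Step 1: For a second-order reaction: 1/[CH₃CHO] = 1/[CH₃CHO]₀ + kt
Step 2: 1/[CH₃CHO] = 1/0.3 + 0.24 × 15
Step 3: 1/[CH₃CHO] = 3.333 + 3.6 = 6.933
Step 4: [CH₃CHO] = 1/6.933 = 0.1442 M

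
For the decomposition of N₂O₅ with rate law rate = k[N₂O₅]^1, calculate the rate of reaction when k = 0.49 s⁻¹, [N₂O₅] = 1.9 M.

0.931 M/s

Step 1: Identify the rate law: rate = k[N₂O₅]^1
Step 2: Substitute values: rate = 0.49 × (1.9)^1
Step 3: Calculate: rate = 0.49 × 1.9 = 0.931 M/s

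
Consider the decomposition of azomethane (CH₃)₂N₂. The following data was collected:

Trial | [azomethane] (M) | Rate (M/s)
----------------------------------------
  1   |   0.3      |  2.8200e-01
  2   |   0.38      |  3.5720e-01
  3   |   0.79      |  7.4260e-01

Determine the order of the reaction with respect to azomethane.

first order (1)

Step 1: Compare trials to find order n where rate₂/rate₁ = ([azomethane]₂/[azomethane]₁)^n
Step 2: rate₂/rate₁ = 3.5720e-01/2.8200e-01 = 1.267
Step 3: [azomethane]₂/[azomethane]₁ = 0.38/0.3 = 1.267
Step 4: n = ln(1.267)/ln(1.267) = 1.00 ≈ 1
Step 5: The reaction is first order in azomethane.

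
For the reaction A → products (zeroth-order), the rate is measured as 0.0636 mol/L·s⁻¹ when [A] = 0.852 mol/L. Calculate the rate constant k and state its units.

0.0636 mol/L·s⁻¹

Step 1: For a zeroth-order reaction, rate = k (independent of concentration).
Step 2: k = rate = 0.0636 mol/L·s⁻¹.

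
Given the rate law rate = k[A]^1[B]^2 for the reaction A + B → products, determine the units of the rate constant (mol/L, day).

(mol/L)⁻²·day⁻¹

Step 1: Overall order = 1 + 2 = 3.
Step 2: rate has units mol/L·day⁻¹; [A]^1[B]^2 has units (mol/L)^3.
Step 3: k = rate/([A]^1[B]^2), so units of k = (mol/L)^(1-3)·day⁻¹ = (mol/L)⁻²·day⁻¹.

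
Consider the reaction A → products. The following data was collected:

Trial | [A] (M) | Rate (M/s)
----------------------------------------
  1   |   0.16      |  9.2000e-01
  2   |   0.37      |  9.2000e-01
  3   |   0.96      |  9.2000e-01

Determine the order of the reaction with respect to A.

zeroth order (0)

Step 1: Compare trials - when concentration changes, rate stays constant.
Step 2: rate₂/rate₁ = 9.2000e-01/9.2000e-01 = 1
Step 3: [A]₂/[A]₁ = 0.37/0.16 = 2.312
Step 4: Since rate ratio ≈ (conc ratio)^0, the reaction is zeroth order.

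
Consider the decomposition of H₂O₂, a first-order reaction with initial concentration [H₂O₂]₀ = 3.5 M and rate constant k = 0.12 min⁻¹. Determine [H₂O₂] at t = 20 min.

0.3175 M

Step 1: For a first-order reaction: [H₂O₂] = [H₂O₂]₀ × e^(-kt)
Step 2: [H₂O₂] = 3.5 × e^(-0.12 × 20)
Step 3: [H₂O₂] = 3.5 × e^(-2.4)
Step 4: [H₂O₂] = 3.5 × 0.090718 = 0.3175 M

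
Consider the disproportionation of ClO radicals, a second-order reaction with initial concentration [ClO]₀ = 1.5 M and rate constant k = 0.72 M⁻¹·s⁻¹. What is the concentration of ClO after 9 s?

0.1399 M

Step 1: For a second-order reaction: 1/[ClO] = 1/[ClO]₀ + kt
Step 2: 1/[ClO] = 1/1.5 + 0.72 × 9
Step 3: 1/[ClO] = 0.6667 + 6.48 = 7.147
Step 4: [ClO] = 1/7.147 = 0.1399 M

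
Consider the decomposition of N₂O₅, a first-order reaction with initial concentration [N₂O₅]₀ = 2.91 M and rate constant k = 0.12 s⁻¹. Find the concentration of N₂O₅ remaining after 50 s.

0.007213 M

Step 1: For a first-order reaction: [N₂O₅] = [N₂O₅]₀ × e^(-kt)
Step 2: [N₂O₅] = 2.91 × e^(-0.12 × 50)
Step 3: [N₂O₅] = 2.91 × e^(-6)
Step 4: [N₂O₅] = 2.91 × 0.00247875 = 0.007213 M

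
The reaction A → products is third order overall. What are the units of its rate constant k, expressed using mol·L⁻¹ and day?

(mol·L⁻¹)⁻²·day⁻¹

Step 1: For overall order n, rate = k × (concentration)^n.
Step 2: Rate has units mol·L⁻¹·day⁻¹; concentration term has units (mol·L⁻¹)^3.
Step 3: k = rate / (concentration)^n, so units of k = (mol·L⁻¹)^(1-3)·day⁻¹ = (mol·L⁻¹)⁻²·day⁻¹.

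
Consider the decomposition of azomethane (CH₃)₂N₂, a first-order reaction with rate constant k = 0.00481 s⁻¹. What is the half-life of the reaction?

144.1 s

Step 1: For a first-order reaction, t₁/₂ = ln(2)/k
Step 2: t₁/₂ = ln(2)/0.00481
Step 3: t₁/₂ = 0.6931/0.00481 = 144.1 s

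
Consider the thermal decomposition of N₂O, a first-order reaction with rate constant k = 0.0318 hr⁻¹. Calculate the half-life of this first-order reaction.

21.8 hr

Step 1: For a first-order reaction, t₁/₂ = ln(2)/k
Step 2: t₁/₂ = ln(2)/0.0318
Step 3: t₁/₂ = 0.6931/0.0318 = 21.8 hr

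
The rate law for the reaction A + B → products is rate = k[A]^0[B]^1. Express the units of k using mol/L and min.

min⁻¹

Step 1: Overall order = 0 + 1 = 1.
Step 2: rate has units mol/L·min⁻¹; [A]^0[B]^1 has units (mol/L)^1.
Step 3: k = rate/([A]^0[B]^1), so units of k = (mol/L)^(1-1)·min⁻¹ = min⁻¹.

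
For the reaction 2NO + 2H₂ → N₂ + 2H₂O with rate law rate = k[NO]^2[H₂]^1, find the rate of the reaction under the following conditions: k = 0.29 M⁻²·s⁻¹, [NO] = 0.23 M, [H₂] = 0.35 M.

0.005369 M/s

Step 1: The rate law is rate = k[NO]^2[H₂]^1
Step 2: Substitute: rate = 0.29 × (0.23)^2 × (0.35)^1
Step 3: rate = 0.29 × 0.0529 × 0.35 = 0.00536935 M/s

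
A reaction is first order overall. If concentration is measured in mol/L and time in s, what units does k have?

s⁻¹

Step 1: For overall order n, rate = k × (concentration)^n.
Step 2: Rate has units mol/L·s⁻¹; concentration term has units (mol/L)^1.
Step 3: k = rate / (concentration)^n, so units of k = (mol/L)^(1-1)·s⁻¹ = s⁻¹.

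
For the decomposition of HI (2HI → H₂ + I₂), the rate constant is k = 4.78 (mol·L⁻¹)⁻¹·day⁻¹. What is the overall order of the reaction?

second order (2)

Step 1: The units of k for an nth-order reaction are (concentration)^(1-n)·(time)⁻¹.
Step 2: Here k has units (mol·L⁻¹)⁻¹·day⁻¹, so the concentration exponent is -1.
Step 3: 1 - n = -1 ⇒ n = 2. The reaction is second order.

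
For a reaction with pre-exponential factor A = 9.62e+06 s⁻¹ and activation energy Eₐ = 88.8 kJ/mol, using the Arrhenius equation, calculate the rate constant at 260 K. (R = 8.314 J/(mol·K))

1.39e-11 s⁻¹

Step 1: Use the Arrhenius equation: k = A × exp(-Eₐ/RT)
Step 2: Convert Eₐ to J/mol: 88.8 kJ/mol = 88800 J/mol
Step 3: Calculate the exponent: -Eₐ/(RT) = -88800/(8.314 × 260) = -41.07992
Step 4: k = 9.62e+06 × exp(-41.07992)
Step 5: k = 9.62e+06 × 1.44284e-18 = 1.3880e-11 s⁻¹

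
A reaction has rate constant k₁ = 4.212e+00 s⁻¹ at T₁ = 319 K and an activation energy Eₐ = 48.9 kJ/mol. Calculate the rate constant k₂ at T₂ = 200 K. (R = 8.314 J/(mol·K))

7.246e-05 s⁻¹

Step 1: Use the two-temperature Arrhenius form: ln(k₂/k₁) = -Eₐ/R × (1/T₂ - 1/T₁)
Step 2: Convert Eₐ to J/mol: 48.9 kJ/mol = 48900 J/mol
Step 3: 1/T₂ - 1/T₁ = 1/200 - 1/319 = 1.865204e-03 K⁻¹
Step 4: ln(k₂/k₁) = -48900/8.314 × 1.865204e-03 = -10.97047
Step 5: k₂ = k₁ × exp(-10.97047) = 4.212e+00 × 1.72023e-05 = 7.246e-05 s⁻¹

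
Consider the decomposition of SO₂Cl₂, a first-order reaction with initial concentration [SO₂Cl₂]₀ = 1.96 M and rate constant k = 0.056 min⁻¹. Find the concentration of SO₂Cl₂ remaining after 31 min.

0.3454 M

Step 1: For a first-order reaction: [SO₂Cl₂] = [SO₂Cl₂]₀ × e^(-kt)
Step 2: [SO₂Cl₂] = 1.96 × e^(-0.056 × 31)
Step 3: [SO₂Cl₂] = 1.96 × e^(-1.736)
Step 4: [SO₂Cl₂] = 1.96 × 0.176224 = 0.3454 M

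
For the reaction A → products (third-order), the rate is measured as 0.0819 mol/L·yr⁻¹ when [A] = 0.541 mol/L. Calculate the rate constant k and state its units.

0.5172 (mol/L)⁻²·yr⁻¹

Step 1: rate = k[A]^3, so k = rate / [A]^3.
Step 2: k = 0.0819 / (0.541)^3 = 0.0819 / 0.1583.
Step 3: k = 0.5172 (mol/L)⁻²·yr⁻¹.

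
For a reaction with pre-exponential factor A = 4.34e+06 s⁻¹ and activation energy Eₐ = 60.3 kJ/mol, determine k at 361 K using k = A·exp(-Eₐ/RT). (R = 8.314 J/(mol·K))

8.17e-03 s⁻¹

Step 1: Use the Arrhenius equation: k = A × exp(-Eₐ/RT)
Step 2: Convert Eₐ to J/mol: 60.3 kJ/mol = 60300 J/mol
Step 3: Calculate the exponent: -Eₐ/(RT) = -60300/(8.314 × 361) = -20.09093
Step 4: k = 4.34e+06 × exp(-20.09093)
Step 5: k = 4.34e+06 × 1.88200e-09 = 8.1679e-03 s⁻¹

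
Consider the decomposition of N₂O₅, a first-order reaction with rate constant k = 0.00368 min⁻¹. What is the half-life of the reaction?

188.4 min

Step 1: For a first-order reaction, t₁/₂ = ln(2)/k
Step 2: t₁/₂ = ln(2)/0.00368
Step 3: t₁/₂ = 0.6931/0.00368 = 188.4 min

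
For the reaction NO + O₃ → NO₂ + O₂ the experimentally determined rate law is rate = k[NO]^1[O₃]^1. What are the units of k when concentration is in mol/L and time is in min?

(mol/L)⁻¹·min⁻¹

Step 1: Overall order = 1 + 1 = 2.
Step 2: rate has units mol/L·min⁻¹; [NO]^1[O₃]^1 has units (mol/L)^2.
Step 3: k = rate/([NO]^1[O₃]^1), so units of k = (mol/L)^(1-2)·min⁻¹ = (mol/L)⁻¹·min⁻¹.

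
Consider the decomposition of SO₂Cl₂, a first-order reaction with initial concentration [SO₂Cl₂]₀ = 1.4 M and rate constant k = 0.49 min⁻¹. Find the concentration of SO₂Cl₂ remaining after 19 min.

0.0001267 M

Step 1: For a first-order reaction: [SO₂Cl₂] = [SO₂Cl₂]₀ × e^(-kt)
Step 2: [SO₂Cl₂] = 1.4 × e^(-0.49 × 19)
Step 3: [SO₂Cl₂] = 1.4 × e^(-9.31)
Step 4: [SO₂Cl₂] = 1.4 × 9.05145e-05 = 0.0001267 M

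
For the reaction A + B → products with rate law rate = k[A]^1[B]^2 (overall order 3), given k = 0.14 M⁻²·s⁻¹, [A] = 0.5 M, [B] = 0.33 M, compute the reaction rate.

0.007623 M/s

Step 1: The rate law is rate = k[A]^1[B]^2, overall order = 1+2 = 3
Step 2: Substitute values: rate = 0.14 × (0.5)^1 × (0.33)^2
Step 3: rate = 0.14 × 0.5 × 0.1089 = 0.007623 M/s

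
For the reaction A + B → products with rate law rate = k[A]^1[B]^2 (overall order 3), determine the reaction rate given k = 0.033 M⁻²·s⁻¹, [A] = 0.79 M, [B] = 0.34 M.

0.003014 M/s

Step 1: The rate law is rate = k[A]^1[B]^2, overall order = 1+2 = 3
Step 2: Substitute values: rate = 0.033 × (0.79)^1 × (0.34)^2
Step 3: rate = 0.033 × 0.79 × 0.1156 = 0.00301369 M/s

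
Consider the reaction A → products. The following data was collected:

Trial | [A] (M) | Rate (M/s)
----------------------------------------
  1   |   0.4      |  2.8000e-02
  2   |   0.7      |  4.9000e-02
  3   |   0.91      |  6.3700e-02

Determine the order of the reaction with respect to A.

first order (1)

Step 1: Compare trials to find order n where rate₂/rate₁ = ([A]₂/[A]₁)^n
Step 2: rate₂/rate₁ = 4.9000e-02/2.8000e-02 = 1.75
Step 3: [A]₂/[A]₁ = 0.7/0.4 = 1.75
Step 4: n = ln(1.75)/ln(1.75) = 1.00 ≈ 1
Step 5: The reaction is first order in A.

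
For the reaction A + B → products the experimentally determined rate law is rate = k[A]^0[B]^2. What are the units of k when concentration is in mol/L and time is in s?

(mol/L)⁻¹·s⁻¹

Step 1: Overall order = 0 + 2 = 2.
Step 2: rate has units mol/L·s⁻¹; [A]^0[B]^2 has units (mol/L)^2.
Step 3: k = rate/([A]^0[B]^2), so units of k = (mol/L)^(1-2)·s⁻¹ = (mol/L)⁻¹·s⁻¹.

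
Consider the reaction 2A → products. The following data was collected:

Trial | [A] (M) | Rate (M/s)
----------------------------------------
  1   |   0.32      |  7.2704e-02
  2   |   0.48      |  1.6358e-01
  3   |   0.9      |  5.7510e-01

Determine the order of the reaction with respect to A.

second order (2)

Step 1: Compare trials to find order n where rate₂/rate₁ = ([A]₂/[A]₁)^n
Step 2: rate₂/rate₁ = 1.6358e-01/7.2704e-02 = 2.25
Step 3: [A]₂/[A]₁ = 0.48/0.32 = 1.5
Step 4: n = ln(2.25)/ln(1.5) = 2.00 ≈ 2
Step 5: The reaction is second order in A.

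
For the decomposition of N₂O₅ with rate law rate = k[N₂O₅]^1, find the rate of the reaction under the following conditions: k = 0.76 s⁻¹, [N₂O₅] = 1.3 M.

0.988 M/s

Step 1: Identify the rate law: rate = k[N₂O₅]^1
Step 2: Substitute values: rate = 0.76 × (1.3)^1
Step 3: Calculate: rate = 0.76 × 1.3 = 0.988 M/s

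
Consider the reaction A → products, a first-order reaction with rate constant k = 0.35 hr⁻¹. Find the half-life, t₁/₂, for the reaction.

1.98 hr

Step 1: For a first-order reaction, t₁/₂ = ln(2)/k
Step 2: t₁/₂ = ln(2)/0.35
Step 3: t₁/₂ = 0.6931/0.35 = 1.98 hr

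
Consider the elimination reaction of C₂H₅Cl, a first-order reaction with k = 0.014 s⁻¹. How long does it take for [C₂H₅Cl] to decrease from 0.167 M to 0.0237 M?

139.5 s

Step 1: For first-order: t = ln([C₂H₅Cl]₀/[C₂H₅Cl])/k
Step 2: t = ln(0.167/0.0237)/0.014
Step 3: t = ln(7.046)/0.014
Step 4: t = 1.953/0.014 = 139.5 s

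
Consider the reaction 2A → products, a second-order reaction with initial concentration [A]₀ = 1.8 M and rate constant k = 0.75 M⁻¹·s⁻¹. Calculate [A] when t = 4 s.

0.2812 M

Step 1: For a second-order reaction: 1/[A] = 1/[A]₀ + kt
Step 2: 1/[A] = 1/1.8 + 0.75 × 4
Step 3: 1/[A] = 0.5556 + 3 = 3.556
Step 4: [A] = 1/3.556 = 0.2812 M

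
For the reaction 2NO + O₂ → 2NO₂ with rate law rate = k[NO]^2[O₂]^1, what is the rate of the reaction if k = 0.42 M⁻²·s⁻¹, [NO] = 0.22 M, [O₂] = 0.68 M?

0.01382 M/s

Step 1: The rate law is rate = k[NO]^2[O₂]^1
Step 2: Substitute: rate = 0.42 × (0.22)^2 × (0.68)^1
Step 3: rate = 0.42 × 0.0484 × 0.68 = 0.013823 M/s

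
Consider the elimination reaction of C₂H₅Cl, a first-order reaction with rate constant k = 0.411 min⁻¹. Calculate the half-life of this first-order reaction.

1.686 min

Step 1: For a first-order reaction, t₁/₂ = ln(2)/k
Step 2: t₁/₂ = ln(2)/0.411
Step 3: t₁/₂ = 0.6931/0.411 = 1.686 min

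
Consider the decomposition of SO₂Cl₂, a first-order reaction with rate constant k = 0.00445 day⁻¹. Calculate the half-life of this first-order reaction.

155.8 day

Step 1: For a first-order reaction, t₁/₂ = ln(2)/k
Step 2: t₁/₂ = ln(2)/0.00445
Step 3: t₁/₂ = 0.6931/0.00445 = 155.8 day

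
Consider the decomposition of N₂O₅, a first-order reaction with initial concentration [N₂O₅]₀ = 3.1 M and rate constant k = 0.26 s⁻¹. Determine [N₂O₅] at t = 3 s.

1.421 M

Step 1: For a first-order reaction: [N₂O₅] = [N₂O₅]₀ × e^(-kt)
Step 2: [N₂O₅] = 3.1 × e^(-0.26 × 3)
Step 3: [N₂O₅] = 3.1 × e^(-0.78)
Step 4: [N₂O₅] = 3.1 × 0.458406 = 1.421 M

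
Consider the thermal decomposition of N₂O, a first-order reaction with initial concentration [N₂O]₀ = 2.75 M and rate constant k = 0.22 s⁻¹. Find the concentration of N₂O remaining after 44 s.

0.0001719 M

Step 1: For a first-order reaction: [N₂O] = [N₂O]₀ × e^(-kt)
Step 2: [N₂O] = 2.75 × e^(-0.22 × 44)
Step 3: [N₂O] = 2.75 × e^(-9.68)
Step 4: [N₂O] = 2.75 × 6.25215e-05 = 0.0001719 M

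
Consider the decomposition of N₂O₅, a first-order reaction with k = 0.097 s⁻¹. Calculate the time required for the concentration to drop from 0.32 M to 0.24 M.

2.966 s

Step 1: For first-order: t = ln([N₂O₅]₀/[N₂O₅])/k
Step 2: t = ln(0.32/0.24)/0.097
Step 3: t = ln(1.333)/0.097
Step 4: t = 0.2877/0.097 = 2.966 s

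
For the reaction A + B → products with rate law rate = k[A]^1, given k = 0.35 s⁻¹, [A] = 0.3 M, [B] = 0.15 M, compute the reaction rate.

0.105 M/s

Step 1: The rate law is rate = k[A]^1
Step 2: Note that the rate does not depend on [B] (zero order in B).
Step 3: rate = 0.35 × (0.3)^1 = 0.105 M/s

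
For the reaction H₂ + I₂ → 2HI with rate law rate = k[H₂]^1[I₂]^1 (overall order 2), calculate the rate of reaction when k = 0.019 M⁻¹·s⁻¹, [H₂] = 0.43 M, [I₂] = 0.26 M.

0.002124 M/s

Step 1: The rate law is rate = k[H₂]^1[I₂]^1, overall order = 1+1 = 2
Step 2: Substitute values: rate = 0.019 × (0.43)^1 × (0.26)^1
Step 3: rate = 0.019 × 0.43 × 0.26 = 0.0021242 M/s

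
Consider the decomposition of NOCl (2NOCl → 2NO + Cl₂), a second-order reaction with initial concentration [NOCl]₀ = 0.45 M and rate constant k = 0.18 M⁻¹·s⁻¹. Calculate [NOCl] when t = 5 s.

0.3203 M

Step 1: For a second-order reaction: 1/[NOCl] = 1/[NOCl]₀ + kt
Step 2: 1/[NOCl] = 1/0.45 + 0.18 × 5
Step 3: 1/[NOCl] = 2.222 + 0.9 = 3.122
Step 4: [NOCl] = 1/3.122 = 0.3203 M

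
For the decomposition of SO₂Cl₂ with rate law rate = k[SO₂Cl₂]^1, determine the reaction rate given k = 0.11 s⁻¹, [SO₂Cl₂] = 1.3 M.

0.143 M/s

Step 1: Identify the rate law: rate = k[SO₂Cl₂]^1
Step 2: Substitute values: rate = 0.11 × (1.3)^1
Step 3: Calculate: rate = 0.11 × 1.3 = 0.143 M/s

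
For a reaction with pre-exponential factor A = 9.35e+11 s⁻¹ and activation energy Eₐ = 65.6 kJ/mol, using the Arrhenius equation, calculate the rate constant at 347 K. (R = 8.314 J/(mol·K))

1.25e+02 s⁻¹

Step 1: Use the Arrhenius equation: k = A × exp(-Eₐ/RT)
Step 2: Convert Eₐ to J/mol: 65.6 kJ/mol = 65600 J/mol
Step 3: Calculate the exponent: -Eₐ/(RT) = -65600/(8.314 × 347) = -22.73863
Step 4: k = 9.35e+11 × exp(-22.73863)
Step 5: k = 9.35e+11 × 1.33272e-10 = 1.2461e+02 s⁻¹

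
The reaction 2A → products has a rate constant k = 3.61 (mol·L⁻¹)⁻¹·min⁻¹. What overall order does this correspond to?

second order (2)

Step 1: The units of k for an nth-order reaction are (concentration)^(1-n)·(time)⁻¹.
Step 2: Here k has units (mol·L⁻¹)⁻¹·min⁻¹, so the concentration exponent is -1.
Step 3: 1 - n = -1 ⇒ n = 2. The reaction is second order.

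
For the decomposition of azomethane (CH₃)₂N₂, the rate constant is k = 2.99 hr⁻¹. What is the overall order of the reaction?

first order (1)

Step 1: The units of k for an nth-order reaction are (concentration)^(1-n)·(time)⁻¹.
Step 2: Here k has units hr⁻¹, so the concentration exponent is 0.
Step 3: 1 - n = 0 ⇒ n = 1. The reaction is first order.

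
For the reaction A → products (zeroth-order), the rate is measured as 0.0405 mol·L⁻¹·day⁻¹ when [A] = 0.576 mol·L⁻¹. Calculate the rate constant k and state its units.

0.0405 mol·L⁻¹·day⁻¹

Step 1: For a zeroth-order reaction, rate = k (independent of concentration).
Step 2: k = rate = 0.0405 mol·L⁻¹·day⁻¹.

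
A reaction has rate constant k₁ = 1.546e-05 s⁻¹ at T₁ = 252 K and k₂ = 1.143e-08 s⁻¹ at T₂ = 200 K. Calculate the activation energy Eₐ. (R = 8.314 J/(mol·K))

58.1 kJ/mol

Step 1: Use the two-temperature Arrhenius form: ln(k₂/k₁) = -Eₐ/R × (1/T₂ - 1/T₁)
Step 2: ln(k₂/k₁) = ln(1.143e-08/1.546e-05) = ln(0.000739327) = -7.20977
Step 3: 1/T₂ - 1/T₁ = 1/200 - 1/252 = 1.031746e-03 K⁻¹
Step 4: Eₐ = -R × ln(k₂/k₁) / (1/T₂ - 1/T₁) = -8.314 × -7.20977 / 1.031746e-03
Step 5: Eₐ = 5.8098e+04 J/mol = 58.1 kJ/mol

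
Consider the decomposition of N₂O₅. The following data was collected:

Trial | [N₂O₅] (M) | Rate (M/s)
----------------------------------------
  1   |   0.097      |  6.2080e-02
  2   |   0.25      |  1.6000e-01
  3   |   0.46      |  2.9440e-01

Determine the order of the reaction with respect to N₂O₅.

first order (1)

Step 1: Compare trials to find order n where rate₂/rate₁ = ([N₂O₅]₂/[N₂O₅]₁)^n
Step 2: rate₂/rate₁ = 1.6000e-01/6.2080e-02 = 2.577
Step 3: [N₂O₅]₂/[N₂O₅]₁ = 0.25/0.097 = 2.577
Step 4: n = ln(2.577)/ln(2.577) = 1.00 ≈ 1
Step 5: The reaction is first order in N₂O₅.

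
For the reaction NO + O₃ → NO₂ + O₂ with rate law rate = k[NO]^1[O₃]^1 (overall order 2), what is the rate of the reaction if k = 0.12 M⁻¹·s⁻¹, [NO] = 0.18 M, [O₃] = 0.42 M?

0.009072 M/s

Step 1: The rate law is rate = k[NO]^1[O₃]^1, overall order = 1+1 = 2
Step 2: Substitute values: rate = 0.12 × (0.18)^1 × (0.42)^1
Step 3: rate = 0.12 × 0.18 × 0.42 = 0.009072 M/s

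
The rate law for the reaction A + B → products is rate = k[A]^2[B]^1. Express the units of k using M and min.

M⁻²·min⁻¹

Step 1: Overall order = 2 + 1 = 3.
Step 2: rate has units M·min⁻¹; [A]^2[B]^1 has units M^3.
Step 3: k = rate/([A]^2[B]^1), so units of k = M^(1-3)·min⁻¹ = M⁻²·min⁻¹.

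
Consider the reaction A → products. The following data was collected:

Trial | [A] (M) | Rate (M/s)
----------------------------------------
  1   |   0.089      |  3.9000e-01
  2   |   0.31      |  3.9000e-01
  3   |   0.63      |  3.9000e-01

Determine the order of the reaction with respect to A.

zeroth order (0)

Step 1: Compare trials - when concentration changes, rate stays constant.
Step 2: rate₂/rate₁ = 3.9000e-01/3.9000e-01 = 1
Step 3: [A]₂/[A]₁ = 0.31/0.089 = 3.483
Step 4: Since rate ratio ≈ (conc ratio)^0, the reaction is zeroth order.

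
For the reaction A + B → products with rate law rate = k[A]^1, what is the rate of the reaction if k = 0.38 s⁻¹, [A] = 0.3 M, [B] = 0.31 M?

0.114 M/s

Step 1: The rate law is rate = k[A]^1
Step 2: Note that the rate does not depend on [B] (zero order in B).
Step 3: rate = 0.38 × (0.3)^1 = 0.114 M/s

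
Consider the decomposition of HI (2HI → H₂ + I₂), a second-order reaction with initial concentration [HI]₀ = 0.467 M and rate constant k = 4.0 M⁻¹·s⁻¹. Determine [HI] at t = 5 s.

0.04516 M

Step 1: For a second-order reaction: 1/[HI] = 1/[HI]₀ + kt
Step 2: 1/[HI] = 1/0.467 + 4.0 × 5
Step 3: 1/[HI] = 2.141 + 20 = 22.14
Step 4: [HI] = 1/22.14 = 0.04516 M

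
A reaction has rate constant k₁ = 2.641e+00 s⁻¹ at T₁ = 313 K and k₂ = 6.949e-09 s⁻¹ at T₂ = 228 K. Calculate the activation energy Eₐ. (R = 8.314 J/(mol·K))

137.9 kJ/mol

Step 1: Use the two-temperature Arrhenius form: ln(k₂/k₁) = -Eₐ/R × (1/T₂ - 1/T₁)
Step 2: ln(k₂/k₁) = ln(6.949e-09/2.641e+00) = ln(2.6312e-09) = -19.7558
Step 3: 1/T₂ - 1/T₁ = 1/228 - 1/313 = 1.191077e-03 K⁻¹
Step 4: Eₐ = -R × ln(k₂/k₁) / (1/T₂ - 1/T₁) = -8.314 × -19.7558 / 1.191077e-03
Step 5: Eₐ = 1.3790e+05 J/mol = 137.9 kJ/mol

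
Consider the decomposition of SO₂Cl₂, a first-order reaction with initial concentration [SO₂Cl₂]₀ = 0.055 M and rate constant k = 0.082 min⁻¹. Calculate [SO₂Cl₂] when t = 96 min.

2.097e-05 M

Step 1: For a first-order reaction: [SO₂Cl₂] = [SO₂Cl₂]₀ × e^(-kt)
Step 2: [SO₂Cl₂] = 0.055 × e^(-0.082 × 96)
Step 3: [SO₂Cl₂] = 0.055 × e^(-7.872)
Step 4: [SO₂Cl₂] = 0.055 × 0.000381271 = 2.097e-05 M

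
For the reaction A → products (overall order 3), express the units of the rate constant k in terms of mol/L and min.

(mol/L)⁻²·min⁻¹

Step 1: For overall order n, rate = k × (concentration)^n.
Step 2: Rate has units mol/L·min⁻¹; concentration term has units (mol/L)^3.
Step 3: k = rate / (concentration)^n, so units of k = (mol/L)^(1-3)·min⁻¹ = (mol/L)⁻²·min⁻¹.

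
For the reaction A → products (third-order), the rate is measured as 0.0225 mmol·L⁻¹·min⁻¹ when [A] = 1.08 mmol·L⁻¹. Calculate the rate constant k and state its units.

0.01786 (mmol·L⁻¹)⁻²·min⁻¹

Step 1: rate = k[A]^3, so k = rate / [A]^3.
Step 2: k = 0.0225 / (1.08)^3 = 0.0225 / 1.26.
Step 3: k = 0.01786 (mmol·L⁻¹)⁻²·min⁻¹.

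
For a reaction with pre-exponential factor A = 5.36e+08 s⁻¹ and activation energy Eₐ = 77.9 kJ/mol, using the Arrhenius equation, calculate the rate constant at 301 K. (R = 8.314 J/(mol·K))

1.62e-05 s⁻¹

Step 1: Use the Arrhenius equation: k = A × exp(-Eₐ/RT)
Step 2: Convert Eₐ to J/mol: 77.9 kJ/mol = 77900 J/mol
Step 3: Calculate the exponent: -Eₐ/(RT) = -77900/(8.314 × 301) = -31.12870
Step 4: k = 5.36e+08 × exp(-31.12870)
Step 5: k = 5.36e+08 × 3.02676e-14 = 1.6223e-05 s⁻¹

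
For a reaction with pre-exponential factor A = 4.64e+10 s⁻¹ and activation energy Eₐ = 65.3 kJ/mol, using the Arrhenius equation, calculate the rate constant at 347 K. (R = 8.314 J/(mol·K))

6.86e+00 s⁻¹

Step 1: Use the Arrhenius equation: k = A × exp(-Eₐ/RT)
Step 2: Convert Eₐ to J/mol: 65.3 kJ/mol = 65300 J/mol
Step 3: Calculate the exponent: -Eₐ/(RT) = -65300/(8.314 × 347) = -22.63464
Step 4: k = 4.64e+10 × exp(-22.63464)
Step 5: k = 4.64e+10 × 1.47877e-10 = 6.8615e+00 s⁻¹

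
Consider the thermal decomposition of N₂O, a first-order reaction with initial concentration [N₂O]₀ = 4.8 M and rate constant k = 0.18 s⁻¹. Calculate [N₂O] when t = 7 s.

1.362 M

Step 1: For a first-order reaction: [N₂O] = [N₂O]₀ × e^(-kt)
Step 2: [N₂O] = 4.8 × e^(-0.18 × 7)
Step 3: [N₂O] = 4.8 × e^(-1.26)
Step 4: [N₂O] = 4.8 × 0.283654 = 1.362 M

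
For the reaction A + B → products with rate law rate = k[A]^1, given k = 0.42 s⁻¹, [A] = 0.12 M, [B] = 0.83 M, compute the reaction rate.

0.0504 M/s

Step 1: The rate law is rate = k[A]^1
Step 2: Note that the rate does not depend on [B] (zero order in B).
Step 3: rate = 0.42 × (0.12)^1 = 0.0504 M/s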